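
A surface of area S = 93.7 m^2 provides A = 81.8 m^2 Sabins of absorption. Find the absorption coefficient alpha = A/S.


Absorption coefficient = absorbed power / incident power
alpha = A / S = 81.8 / 93.7 = 0.873


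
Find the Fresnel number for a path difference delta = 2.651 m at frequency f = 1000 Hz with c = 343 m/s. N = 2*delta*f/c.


N = 2*delta*f/c = 2*delta/lambda, where lambda = c/f
lambda = 343 / 1000 = 0.343 m
N = 2 * 2.651 / 0.343 = 15.458


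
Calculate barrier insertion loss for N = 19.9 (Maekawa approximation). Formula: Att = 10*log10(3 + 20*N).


3 + 20*N = 3 + 20*19.9 = 401
Att = 10*log10(401) = 26.031 dB


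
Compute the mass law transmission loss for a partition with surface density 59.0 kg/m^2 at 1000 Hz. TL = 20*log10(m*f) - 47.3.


m * f = 59.0 * 1000 = 59000
20*log10(59000) = 95.417 dB
TL = 95.417 - 47.3 = 48.117 dB


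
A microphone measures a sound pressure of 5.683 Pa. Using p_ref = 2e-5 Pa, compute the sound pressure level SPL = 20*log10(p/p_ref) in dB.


p / p_ref = 5.683 / 2e-5 = 284150
SPL = 20 * log10(284150) = 109.07 dB


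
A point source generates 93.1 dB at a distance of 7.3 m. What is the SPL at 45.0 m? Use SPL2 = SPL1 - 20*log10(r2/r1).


r2/r1 = 45.0/7.3 = 6.16438
Correction = 20*log10(6.16438) = 15.7978 dB
SPL2 = 93.1 - 15.7978 = 77.302 dB


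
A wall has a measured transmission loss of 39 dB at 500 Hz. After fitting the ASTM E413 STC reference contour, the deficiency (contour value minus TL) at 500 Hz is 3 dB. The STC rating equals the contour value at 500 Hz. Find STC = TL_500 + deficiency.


By ASTM E413, STC = value of the fitted reference contour at 500 Hz.
Contour value at 500 Hz = TL_500 + deficiency = 39 + 3 = 42
STC = 42


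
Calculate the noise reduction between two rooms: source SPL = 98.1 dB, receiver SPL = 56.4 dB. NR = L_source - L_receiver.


NR = L_source - L_receiver (difference between source and receiving room levels)
NR = 98.1 - 56.4 = 41.7 dB


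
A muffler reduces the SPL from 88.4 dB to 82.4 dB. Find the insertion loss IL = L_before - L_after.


Insertion loss = SPL without muffler - SPL with muffler
IL = 88.4 - 82.4 = 6 dB


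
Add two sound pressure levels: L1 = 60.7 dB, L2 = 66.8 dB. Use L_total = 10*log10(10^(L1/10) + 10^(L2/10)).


10^(60.7/10) = 1.1749e+06
10^(66.8/10) = 4.7863e+06
Sum = 1.1749e+06 + 4.7863e+06 = 5.9612e+06
L_total = 10*log10(5.9612e+06) = 67.753 dB


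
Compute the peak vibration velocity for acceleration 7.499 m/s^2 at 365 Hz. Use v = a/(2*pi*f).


omega = 2*pi*f = 2*pi*365 = 2293.36 rad/s
v = a / omega = 7.499 / 2293.36 = 0.0032699 m/s


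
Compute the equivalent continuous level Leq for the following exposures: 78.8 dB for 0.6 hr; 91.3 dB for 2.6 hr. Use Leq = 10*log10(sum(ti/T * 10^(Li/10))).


T_total = 0.6 + 2.6 = 3.2 hr
(0.6/3.2) * 10^(78.8/10) = 1.42233e+07
(2.6/3.2) * 10^(91.3/10) = 1.09603e+09
Sum = 1.42233e+07 + 1.09603e+09 = 1.11025e+09
Leq = 10*log10(1.11025e+09) = 90.454 dB


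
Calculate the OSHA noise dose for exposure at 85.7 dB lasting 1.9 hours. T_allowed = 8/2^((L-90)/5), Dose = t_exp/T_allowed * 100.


T_allowed = 8 / 2^((85.7 - 90)/5) = 14.5203 hr
Dose = 1.9 / 14.5203 * 100 = 13.085 %


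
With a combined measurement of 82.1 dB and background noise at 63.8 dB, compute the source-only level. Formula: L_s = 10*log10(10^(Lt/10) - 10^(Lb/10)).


10^(82.1/10) = 1.62181e+08
10^(63.8/10) = 2.39883e+06
Difference = 1.62181e+08 - 2.39883e+06 = 1.59782e+08
L_source = 10*log10(1.59782e+08) = 82.035 dB


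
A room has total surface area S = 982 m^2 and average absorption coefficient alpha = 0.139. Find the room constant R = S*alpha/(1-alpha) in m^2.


R = 982 * 0.139 / (1 - 0.139) = 158.53 m^2


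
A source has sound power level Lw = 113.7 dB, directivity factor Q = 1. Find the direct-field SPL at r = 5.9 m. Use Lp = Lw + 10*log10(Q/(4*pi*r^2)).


4*pi*r^2 = 4*pi*5.9^2 = 437.435 m^2
Q / (4*pi*r^2) = 1 / 437.435 = 0.00228605
Lp = 113.7 + 10*log10(0.00228605) = 87.291 dB


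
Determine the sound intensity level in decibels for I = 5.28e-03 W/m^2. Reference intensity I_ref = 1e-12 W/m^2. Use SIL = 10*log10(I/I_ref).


I / I_ref = 5.28e-03 / 1e-12 = 5.28e+09
SIL = 10 * log10(5.28e+09) = 97.226 dB


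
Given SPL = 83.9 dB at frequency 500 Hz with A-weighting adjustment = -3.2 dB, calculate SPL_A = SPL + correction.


A-weighting table: 500 Hz -> -3.2 dB correction
SPL_A = SPL + correction = 83.9 + (-3.2) = 80.7 dBA


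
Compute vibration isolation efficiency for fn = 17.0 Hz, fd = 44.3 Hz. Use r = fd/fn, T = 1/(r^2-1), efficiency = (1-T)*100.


r = 44.3 / 17.0 = 2.60588
r^2 - 1 = 2.60588^2 - 1 = 5.79061
T = 1/5.79061 = 0.172693
Efficiency = (1 - 0.172693)*100 = 82.731 %


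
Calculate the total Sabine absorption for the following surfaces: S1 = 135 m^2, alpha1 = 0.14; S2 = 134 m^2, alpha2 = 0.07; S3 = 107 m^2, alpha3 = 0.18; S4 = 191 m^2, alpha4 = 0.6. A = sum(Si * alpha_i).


135 * 0.14 = 18.9
134 * 0.07 = 9.38
107 * 0.18 = 19.26
191 * 0.6 = 114.6
A_total = 18.9 + 9.38 + 19.26 + 114.6 = 162.14 m^2


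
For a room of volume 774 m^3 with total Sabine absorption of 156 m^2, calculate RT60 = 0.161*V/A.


RT60 = 0.161 * 774 / 156 = 0.79881 s


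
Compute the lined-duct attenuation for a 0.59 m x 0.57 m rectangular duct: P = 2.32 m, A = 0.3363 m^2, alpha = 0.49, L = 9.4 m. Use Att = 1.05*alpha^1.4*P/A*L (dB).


alpha^1.4 = 0.49^1.4 = 0.368362
Attenuation rate = 1.05 * alpha^1.4 * P / A
= 1.05 * 0.368362 * 2.32 / 0.3363 = 2.66824 dB/m
Total Att = 2.66824 * 9.4 = 25.081 dB


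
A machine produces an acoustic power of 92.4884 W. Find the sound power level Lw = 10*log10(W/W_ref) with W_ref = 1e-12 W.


W / W_ref = 92.4884 / 1e-12 = 9.24884e+13
Lw = 10 * log10(9.24884e+13) = 139.66 dB


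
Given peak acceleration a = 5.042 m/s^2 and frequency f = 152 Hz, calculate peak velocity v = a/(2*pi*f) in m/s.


omega = 2*pi*f = 2*pi*152 = 955.044 rad/s
v = a / omega = 5.042 / 955.044 = 0.0052793 m/s


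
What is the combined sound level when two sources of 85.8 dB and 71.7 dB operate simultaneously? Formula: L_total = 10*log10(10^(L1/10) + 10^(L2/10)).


10^(85.8/10) = 3.80189e+08
10^(71.7/10) = 1.47911e+07
Sum = 3.80189e+08 + 1.47911e+07 = 3.9498e+08
L_total = 10*log10(3.9498e+08) = 85.966 dB


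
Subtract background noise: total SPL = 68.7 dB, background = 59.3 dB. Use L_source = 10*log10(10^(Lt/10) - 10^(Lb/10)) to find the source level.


10^(68.7/10) = 7.4131e+06
10^(59.3/10) = 851138
Difference = 7.4131e+06 - 851138 = 6.56196e+06
L_source = 10*log10(6.56196e+06) = 68.17 dB


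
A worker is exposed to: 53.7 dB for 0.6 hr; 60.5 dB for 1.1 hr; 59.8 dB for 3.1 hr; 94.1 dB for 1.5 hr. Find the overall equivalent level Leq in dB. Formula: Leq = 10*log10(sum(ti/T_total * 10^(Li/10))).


T_total = 0.6 + 1.1 + 3.1 + 1.5 = 6.3 hr
(0.6/6.3) * 10^(53.7/10) = 22326
(1.1/6.3) * 10^(60.5/10) = 195908
(3.1/6.3) * 10^(59.8/10) = 469917
(1.5/6.3) * 10^(94.1/10) = 6.11999e+08
Sum = 22326 + 195908 + 469917 + 6.11999e+08 = 6.12687e+08
Leq = 10*log10(6.12687e+08) = 87.872 dB


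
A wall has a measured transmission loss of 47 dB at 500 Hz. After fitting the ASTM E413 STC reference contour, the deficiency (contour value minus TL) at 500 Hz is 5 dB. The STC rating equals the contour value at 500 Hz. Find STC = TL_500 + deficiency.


By ASTM E413, STC = value of the fitted reference contour at 500 Hz.
Contour value at 500 Hz = TL_500 + deficiency = 47 + 5 = 52
STC = 52


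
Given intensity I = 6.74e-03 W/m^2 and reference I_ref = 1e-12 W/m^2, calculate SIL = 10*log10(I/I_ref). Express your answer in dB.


I / I_ref = 6.74e-03 / 1e-12 = 6.74e+09
SIL = 10 * log10(6.74e+09) = 98.287 dB


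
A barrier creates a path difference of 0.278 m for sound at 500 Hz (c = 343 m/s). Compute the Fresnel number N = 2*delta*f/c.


N = 2*delta*f/c = 2*delta/lambda, where lambda = c/f
lambda = 343 / 500 = 0.686 m
N = 2 * 0.278 / 0.686 = 0.8105


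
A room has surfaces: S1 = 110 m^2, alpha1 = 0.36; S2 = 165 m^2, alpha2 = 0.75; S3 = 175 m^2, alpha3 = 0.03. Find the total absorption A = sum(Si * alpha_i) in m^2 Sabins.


110 * 0.36 = 39.6
165 * 0.75 = 123.75
175 * 0.03 = 5.25
A_total = 39.6 + 123.75 + 5.25 = 168.6 m^2


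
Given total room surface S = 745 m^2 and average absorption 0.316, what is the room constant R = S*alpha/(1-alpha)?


R = 745 * 0.316 / (1 - 0.316) = 344.18 m^2


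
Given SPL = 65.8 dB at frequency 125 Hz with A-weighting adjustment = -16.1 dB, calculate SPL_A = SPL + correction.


A-weighting table: 125 Hz -> -16.1 dB correction
SPL_A = SPL + correction = 65.8 + (-16.1) = 49.7 dBA


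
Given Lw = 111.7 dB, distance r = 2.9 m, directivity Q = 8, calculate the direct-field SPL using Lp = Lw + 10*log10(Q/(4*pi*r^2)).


4*pi*r^2 = 4*pi*2.9^2 = 105.683 m^2
Q / (4*pi*r^2) = 8 / 105.683 = 0.0756981
Lp = 111.7 + 10*log10(0.0756981) = 100.49 dB


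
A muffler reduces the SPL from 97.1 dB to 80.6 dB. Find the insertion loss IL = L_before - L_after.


Insertion loss = SPL without muffler - SPL with muffler
IL = 97.1 - 80.6 = 16.5 dB


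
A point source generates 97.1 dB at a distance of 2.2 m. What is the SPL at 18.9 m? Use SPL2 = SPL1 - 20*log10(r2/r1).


r2/r1 = 18.9/2.2 = 8.59091
Correction = 20*log10(8.59091) = 18.6808 dB
SPL2 = 97.1 - 18.6808 = 78.419 dB


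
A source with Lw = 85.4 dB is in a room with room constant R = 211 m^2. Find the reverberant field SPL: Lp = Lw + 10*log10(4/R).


4/R = 4/211 = 0.0189573
Lp = 85.4 + 10*log10(0.0189573) = 68.178 dB


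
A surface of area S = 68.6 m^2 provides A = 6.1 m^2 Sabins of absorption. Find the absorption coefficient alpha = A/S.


Absorption coefficient = absorbed power / incident power
alpha = A / S = 6.1 / 68.6 = 0.088921


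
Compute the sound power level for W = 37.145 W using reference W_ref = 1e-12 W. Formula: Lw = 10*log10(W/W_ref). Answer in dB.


W / W_ref = 37.145 / 1e-12 = 3.7145e+13
Lw = 10 * log10(3.7145e+13) = 135.7 dB


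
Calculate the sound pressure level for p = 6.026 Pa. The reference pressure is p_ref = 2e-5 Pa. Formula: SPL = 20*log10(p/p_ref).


p / p_ref = 6.026 / 2e-5 = 301300
SPL = 20 * log10(301300) = 109.58 dB


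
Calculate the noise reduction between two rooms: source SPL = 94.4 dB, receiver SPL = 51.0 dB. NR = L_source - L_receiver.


NR = L_source - L_receiver (difference between source and receiving room levels)
NR = 94.4 - 51.0 = 43.4 dB


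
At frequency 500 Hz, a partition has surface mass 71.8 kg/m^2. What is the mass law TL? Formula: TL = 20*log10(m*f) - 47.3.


m * f = 71.8 * 500 = 35900
20*log10(35900) = 91.1019 dB
TL = 91.1019 - 47.3 = 43.802 dB


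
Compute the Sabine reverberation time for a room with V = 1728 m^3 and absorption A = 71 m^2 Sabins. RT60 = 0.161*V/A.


RT60 = 0.161 * 1728 / 71 = 3.9184 s


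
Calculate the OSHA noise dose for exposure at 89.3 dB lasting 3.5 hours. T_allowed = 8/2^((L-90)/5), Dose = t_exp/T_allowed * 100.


T_allowed = 8 / 2^((89.3 - 90)/5) = 8.81524 hr
Dose = 3.5 / 8.81524 * 100 = 39.704 %


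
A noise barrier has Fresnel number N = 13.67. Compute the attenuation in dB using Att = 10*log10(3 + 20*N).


3 + 20*N = 3 + 20*13.67 = 276.4
Att = 10*log10(276.4) = 24.415 dB


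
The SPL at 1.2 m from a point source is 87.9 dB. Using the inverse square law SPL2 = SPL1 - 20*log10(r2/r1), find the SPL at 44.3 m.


r2/r1 = 44.3/1.2 = 36.9167
Correction = 20*log10(36.9167) = 31.3445 dB
SPL2 = 87.9 - 31.3445 = 56.556 dB


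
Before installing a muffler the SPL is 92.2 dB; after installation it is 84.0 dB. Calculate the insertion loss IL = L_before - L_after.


Insertion loss = SPL without muffler - SPL with muffler
IL = 92.2 - 84.0 = 8.2 dB


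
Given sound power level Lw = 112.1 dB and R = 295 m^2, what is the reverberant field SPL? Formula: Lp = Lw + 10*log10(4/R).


4/R = 4/295 = 0.0135593
Lp = 112.1 + 10*log10(0.0135593) = 93.422 dB


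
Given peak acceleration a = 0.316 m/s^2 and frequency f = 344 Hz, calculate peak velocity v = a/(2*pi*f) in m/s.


omega = 2*pi*f = 2*pi*344 = 2161.42 rad/s
v = a / omega = 0.316 / 2161.42 = 0.0001462 m/s


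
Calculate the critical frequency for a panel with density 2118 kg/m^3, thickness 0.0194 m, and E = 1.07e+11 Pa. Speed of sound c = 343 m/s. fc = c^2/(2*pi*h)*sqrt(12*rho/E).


12*rho/E = 12*2118/1.07e+11 = 2.37533e-07
sqrt(12*rho/E) = sqrt(2.37533e-07) = 0.000487374
c^2/(2*pi*h) = 343^2/(2*pi*0.0194) = 965176
fc = 965176 * 0.000487374 = 470.4 Hz


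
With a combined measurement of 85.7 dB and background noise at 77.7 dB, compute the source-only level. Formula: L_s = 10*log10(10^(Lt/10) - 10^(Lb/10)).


10^(85.7/10) = 3.71535e+08
10^(77.7/10) = 5.88844e+07
Difference = 3.71535e+08 - 5.88844e+07 = 3.12651e+08
L_source = 10*log10(3.12651e+08) = 84.951 dB


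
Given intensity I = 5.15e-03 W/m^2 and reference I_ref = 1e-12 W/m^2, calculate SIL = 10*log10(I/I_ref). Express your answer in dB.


I / I_ref = 5.15e-03 / 1e-12 = 5.15e+09
SIL = 10 * log10(5.15e+09) = 97.118 dB


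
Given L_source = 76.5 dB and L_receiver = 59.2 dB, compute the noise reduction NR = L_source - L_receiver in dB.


NR = L_source - L_receiver (difference between source and receiving room levels)
NR = 76.5 - 59.2 = 17.3 dB


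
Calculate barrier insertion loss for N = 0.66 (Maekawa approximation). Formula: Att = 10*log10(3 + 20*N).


3 + 20*N = 3 + 20*0.66 = 16.2
Att = 10*log10(16.2) = 12.095 dB


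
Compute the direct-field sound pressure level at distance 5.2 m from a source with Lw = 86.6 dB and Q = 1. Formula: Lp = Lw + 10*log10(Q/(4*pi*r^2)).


4*pi*r^2 = 4*pi*5.2^2 = 339.795 m^2
Q / (4*pi*r^2) = 1 / 339.795 = 0.00294295
Lp = 86.6 + 10*log10(0.00294295) = 61.288 dB


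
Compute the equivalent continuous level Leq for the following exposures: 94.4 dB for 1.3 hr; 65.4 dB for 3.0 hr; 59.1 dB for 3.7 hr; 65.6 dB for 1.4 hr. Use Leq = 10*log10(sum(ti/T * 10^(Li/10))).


T_total = 1.3 + 3.0 + 3.7 + 1.4 = 9.4 hr
(1.3/9.4) * 10^(94.4/10) = 3.80904e+08
(3.0/9.4) * 10^(65.4/10) = 1.10661e+06
(3.7/9.4) * 10^(59.1/10) = 319944
(1.4/9.4) * 10^(65.6/10) = 540755
Sum = 3.80904e+08 + 1.10661e+06 + 319944 + 540755 = 3.82871e+08
Leq = 10*log10(3.82871e+08) = 85.831 dB


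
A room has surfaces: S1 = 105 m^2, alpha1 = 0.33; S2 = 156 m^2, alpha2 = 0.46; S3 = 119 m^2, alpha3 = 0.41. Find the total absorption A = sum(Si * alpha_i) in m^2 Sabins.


105 * 0.33 = 34.65
156 * 0.46 = 71.76
119 * 0.41 = 48.79
A_total = 34.65 + 71.76 + 48.79 = 155.2 m^2


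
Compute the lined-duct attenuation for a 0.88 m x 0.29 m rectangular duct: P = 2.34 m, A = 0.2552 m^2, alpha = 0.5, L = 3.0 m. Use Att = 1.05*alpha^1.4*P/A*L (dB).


alpha^1.4 = 0.5^1.4 = 0.378929
Attenuation rate = 1.05 * alpha^1.4 * P / A
= 1.05 * 0.378929 * 2.34 / 0.2552 = 3.64823 dB/m
Total Att = 3.64823 * 3.0 = 10.945 dB


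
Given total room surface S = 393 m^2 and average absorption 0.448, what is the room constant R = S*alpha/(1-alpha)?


R = 393 * 0.448 / (1 - 0.448) = 318.96 m^2


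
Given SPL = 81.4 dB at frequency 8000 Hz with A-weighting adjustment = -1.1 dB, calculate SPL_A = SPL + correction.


A-weighting table: 8000 Hz -> -1.1 dB correction
SPL_A = SPL + correction = 81.4 + (-1.1) = 80.3 dBA


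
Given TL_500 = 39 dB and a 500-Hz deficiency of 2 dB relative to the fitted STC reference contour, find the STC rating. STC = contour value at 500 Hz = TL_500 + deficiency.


By ASTM E413, STC = value of the fitted reference contour at 500 Hz.
Contour value at 500 Hz = TL_500 + deficiency = 39 + 2 = 41
STC = 41


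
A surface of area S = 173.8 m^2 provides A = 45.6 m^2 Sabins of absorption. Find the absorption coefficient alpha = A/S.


Absorption coefficient = absorbed power / incident power
alpha = A / S = 45.6 / 173.8 = 0.26237


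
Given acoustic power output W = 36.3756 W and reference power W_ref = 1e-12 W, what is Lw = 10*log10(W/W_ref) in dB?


W / W_ref = 36.3756 / 1e-12 = 3.63756e+13
Lw = 10 * log10(3.63756e+13) = 135.61 dB


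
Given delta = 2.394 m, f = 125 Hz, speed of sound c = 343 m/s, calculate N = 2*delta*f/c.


N = 2*delta*f/c = 2*delta/lambda, where lambda = c/f
lambda = 343 / 125 = 2.744 m
N = 2 * 2.394 / 2.744 = 1.7449


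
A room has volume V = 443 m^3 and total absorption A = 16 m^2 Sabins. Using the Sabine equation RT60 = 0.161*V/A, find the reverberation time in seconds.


RT60 = 0.161 * 443 / 16 = 4.4577 s


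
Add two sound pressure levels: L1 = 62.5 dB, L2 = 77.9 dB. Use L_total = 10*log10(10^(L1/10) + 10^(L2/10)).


10^(62.5/10) = 1.77828e+06
10^(77.9/10) = 6.16595e+07
Sum = 1.77828e+06 + 6.16595e+07 = 6.34378e+07
L_total = 10*log10(6.34378e+07) = 78.023 dB


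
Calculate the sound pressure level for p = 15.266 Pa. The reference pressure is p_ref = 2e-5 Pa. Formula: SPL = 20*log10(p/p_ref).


p / p_ref = 15.266 / 2e-5 = 763300
SPL = 20 * log10(763300) = 117.65 dB


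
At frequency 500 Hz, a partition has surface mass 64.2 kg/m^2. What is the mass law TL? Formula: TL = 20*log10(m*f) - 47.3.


m * f = 64.2 * 500 = 32100
20*log10(32100) = 90.1301 dB
TL = 90.1301 - 47.3 = 42.83 dB


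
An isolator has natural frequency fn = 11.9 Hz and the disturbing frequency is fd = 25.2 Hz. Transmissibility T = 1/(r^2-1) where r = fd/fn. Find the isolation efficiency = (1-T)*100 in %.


r = 25.2 / 11.9 = 2.11765
r^2 - 1 = 2.11765^2 - 1 = 3.48444
T = 1/3.48444 = 0.28699
Efficiency = (1 - 0.28699)*100 = 71.301 %


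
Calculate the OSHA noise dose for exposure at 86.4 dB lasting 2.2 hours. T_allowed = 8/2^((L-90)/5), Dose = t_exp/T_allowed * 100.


T_allowed = 8 / 2^((86.4 - 90)/5) = 13.1775 hr
Dose = 2.2 / 13.1775 * 100 = 16.695 %


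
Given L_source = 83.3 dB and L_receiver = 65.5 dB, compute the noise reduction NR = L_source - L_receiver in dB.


NR = L_source - L_receiver (difference between source and receiving room levels)
NR = 83.3 - 65.5 = 17.8 dB


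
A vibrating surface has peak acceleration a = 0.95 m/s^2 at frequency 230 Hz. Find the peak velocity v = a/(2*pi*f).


omega = 2*pi*f = 2*pi*230 = 1445.13 rad/s
v = a / omega = 0.95 / 1445.13 = 0.00065738 m/s


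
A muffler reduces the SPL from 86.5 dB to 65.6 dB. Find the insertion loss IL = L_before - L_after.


Insertion loss = SPL without muffler - SPL with muffler
IL = 86.5 - 65.6 = 20.9 dB


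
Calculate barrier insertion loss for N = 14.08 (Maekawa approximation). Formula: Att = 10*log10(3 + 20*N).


3 + 20*N = 3 + 20*14.08 = 284.6
Att = 10*log10(284.6) = 24.542 dB


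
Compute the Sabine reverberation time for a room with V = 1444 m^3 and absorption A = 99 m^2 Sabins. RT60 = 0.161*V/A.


RT60 = 0.161 * 1444 / 99 = 2.3483 s


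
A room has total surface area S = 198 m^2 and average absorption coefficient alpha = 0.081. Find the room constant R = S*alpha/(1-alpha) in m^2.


R = 198 * 0.081 / (1 - 0.081) = 17.452 m^2


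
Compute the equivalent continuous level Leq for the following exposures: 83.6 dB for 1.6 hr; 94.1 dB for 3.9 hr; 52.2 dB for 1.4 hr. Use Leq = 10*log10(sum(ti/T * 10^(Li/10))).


T_total = 1.6 + 3.9 + 1.4 = 6.9 hr
(1.6/6.9) * 10^(83.6/10) = 5.31216e+07
(3.9/6.9) * 10^(94.1/10) = 1.45283e+09
(1.4/6.9) * 10^(52.2/10) = 33672.8
Sum = 5.31216e+07 + 1.45283e+09 + 33672.8 = 1.50599e+09
Leq = 10*log10(1.50599e+09) = 91.778 dB


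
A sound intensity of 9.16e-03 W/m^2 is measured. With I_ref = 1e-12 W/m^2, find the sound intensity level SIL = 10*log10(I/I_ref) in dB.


I / I_ref = 9.16e-03 / 1e-12 = 9.16e+09
SIL = 10 * log10(9.16e+09) = 99.619 dB


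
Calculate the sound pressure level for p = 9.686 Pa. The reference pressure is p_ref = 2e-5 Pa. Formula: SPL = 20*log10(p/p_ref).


p / p_ref = 9.686 / 2e-5 = 484300
SPL = 20 * log10(484300) = 113.7 dB


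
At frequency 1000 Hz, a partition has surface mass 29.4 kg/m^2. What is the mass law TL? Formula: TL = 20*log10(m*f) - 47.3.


m * f = 29.4 * 1000 = 29400
20*log10(29400) = 89.3669 dB
TL = 89.3669 - 47.3 = 42.067 dB


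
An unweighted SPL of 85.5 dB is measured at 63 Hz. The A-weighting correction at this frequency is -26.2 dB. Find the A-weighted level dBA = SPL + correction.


A-weighting table: 63 Hz -> -26.2 dB correction
SPL_A = SPL + correction = 85.5 + (-26.2) = 59.3 dBA


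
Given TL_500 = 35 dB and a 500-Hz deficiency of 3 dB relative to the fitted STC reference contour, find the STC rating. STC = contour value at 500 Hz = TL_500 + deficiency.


By ASTM E413, STC = value of the fitted reference contour at 500 Hz.
Contour value at 500 Hz = TL_500 + deficiency = 35 + 3 = 38
STC = 38


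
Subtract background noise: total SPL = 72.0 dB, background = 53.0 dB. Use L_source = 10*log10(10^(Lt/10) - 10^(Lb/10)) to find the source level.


10^(72.0/10) = 1.58489e+07
10^(53.0/10) = 199526
Difference = 1.58489e+07 - 199526 = 1.56494e+07
L_source = 10*log10(1.56494e+07) = 71.945 dB


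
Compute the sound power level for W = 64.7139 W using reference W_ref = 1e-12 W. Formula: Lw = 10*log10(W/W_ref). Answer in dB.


W / W_ref = 64.7139 / 1e-12 = 6.47139e+13
Lw = 10 * log10(6.47139e+13) = 138.11 dB


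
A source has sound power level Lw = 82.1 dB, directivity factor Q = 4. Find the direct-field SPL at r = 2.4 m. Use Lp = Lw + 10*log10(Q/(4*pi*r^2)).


4*pi*r^2 = 4*pi*2.4^2 = 72.3823 m^2
Q / (4*pi*r^2) = 4 / 72.3823 = 0.0552621
Lp = 82.1 + 10*log10(0.0552621) = 69.524 dB


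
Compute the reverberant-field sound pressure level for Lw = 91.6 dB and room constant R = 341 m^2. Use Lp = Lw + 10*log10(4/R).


4/R = 4/341 = 0.0117302
Lp = 91.6 + 10*log10(0.0117302) = 72.293 dB


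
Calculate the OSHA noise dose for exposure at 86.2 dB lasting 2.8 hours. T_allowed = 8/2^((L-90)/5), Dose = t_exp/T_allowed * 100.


T_allowed = 8 / 2^((86.2 - 90)/5) = 13.5479 hr
Dose = 2.8 / 13.5479 * 100 = 20.667 %


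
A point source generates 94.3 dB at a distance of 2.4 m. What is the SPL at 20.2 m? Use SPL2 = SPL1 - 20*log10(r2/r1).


r2/r1 = 20.2/2.4 = 8.41667
Correction = 20*log10(8.41667) = 18.5028 dB
SPL2 = 94.3 - 18.5028 = 75.797 dB


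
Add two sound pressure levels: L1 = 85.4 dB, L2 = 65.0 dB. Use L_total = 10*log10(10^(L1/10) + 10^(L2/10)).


10^(85.4/10) = 3.46737e+08
10^(65.0/10) = 3.16228e+06
Sum = 3.46737e+08 + 3.16228e+06 = 3.49899e+08
L_total = 10*log10(3.49899e+08) = 85.439 dB


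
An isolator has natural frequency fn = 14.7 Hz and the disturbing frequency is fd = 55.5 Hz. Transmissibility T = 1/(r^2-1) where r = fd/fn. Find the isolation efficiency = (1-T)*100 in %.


r = 55.5 / 14.7 = 3.77551
r^2 - 1 = 3.77551^2 - 1 = 13.2545
T = 1/13.2545 = 0.0754461
Efficiency = (1 - 0.0754461)*100 = 92.455 %


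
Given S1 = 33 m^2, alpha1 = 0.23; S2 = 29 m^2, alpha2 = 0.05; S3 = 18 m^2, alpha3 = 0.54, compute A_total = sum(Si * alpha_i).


33 * 0.23 = 7.59
29 * 0.05 = 1.45
18 * 0.54 = 9.72
A_total = 7.59 + 1.45 + 9.72 = 18.76 m^2


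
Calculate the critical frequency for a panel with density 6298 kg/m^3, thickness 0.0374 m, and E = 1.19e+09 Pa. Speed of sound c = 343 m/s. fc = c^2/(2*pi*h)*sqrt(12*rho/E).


12*rho/E = 12*6298/1.19e+09 = 6.35092e-05
sqrt(12*rho/E) = sqrt(6.35092e-05) = 0.00796927
c^2/(2*pi*h) = 343^2/(2*pi*0.0374) = 500653
fc = 500653 * 0.00796927 = 3989.8 Hz


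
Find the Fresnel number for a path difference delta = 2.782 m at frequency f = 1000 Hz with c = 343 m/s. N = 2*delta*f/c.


N = 2*delta*f/c = 2*delta/lambda, where lambda = c/f
lambda = 343 / 1000 = 0.343 m
N = 2 * 2.782 / 0.343 = 16.222


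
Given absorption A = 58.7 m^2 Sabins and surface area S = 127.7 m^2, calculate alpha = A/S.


Absorption coefficient = absorbed power / incident power
alpha = A / S = 58.7 / 127.7 = 0.45967


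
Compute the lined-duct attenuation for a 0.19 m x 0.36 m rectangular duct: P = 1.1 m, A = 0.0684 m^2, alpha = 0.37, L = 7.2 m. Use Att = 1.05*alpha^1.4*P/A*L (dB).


alpha^1.4 = 0.37^1.4 = 0.248589
Attenuation rate = 1.05 * alpha^1.4 * P / A
= 1.05 * 0.248589 * 1.1 / 0.0684 = 4.19767 dB/m
Total Att = 4.19767 * 7.2 = 30.223 dB


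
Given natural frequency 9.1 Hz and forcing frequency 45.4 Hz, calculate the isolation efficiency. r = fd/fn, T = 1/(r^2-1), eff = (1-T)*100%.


r = 45.4 / 9.1 = 4.98901
r^2 - 1 = 4.98901^2 - 1 = 23.8902
T = 1/23.8902 = 0.0418582
Efficiency = (1 - 0.0418582)*100 = 95.814 %


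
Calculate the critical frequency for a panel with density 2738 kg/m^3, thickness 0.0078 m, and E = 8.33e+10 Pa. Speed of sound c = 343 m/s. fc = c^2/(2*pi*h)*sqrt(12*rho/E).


12*rho/E = 12*2738/8.33e+10 = 3.9443e-07
sqrt(12*rho/E) = sqrt(3.9443e-07) = 0.000628037
c^2/(2*pi*h) = 343^2/(2*pi*0.0078) = 2.40057e+06
fc = 2.40057e+06 * 0.000628037 = 1507.6 Hz


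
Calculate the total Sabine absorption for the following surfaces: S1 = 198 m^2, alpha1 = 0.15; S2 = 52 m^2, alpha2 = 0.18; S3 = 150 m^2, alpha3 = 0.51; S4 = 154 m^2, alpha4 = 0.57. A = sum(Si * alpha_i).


198 * 0.15 = 29.7
52 * 0.18 = 9.36
150 * 0.51 = 76.5
154 * 0.57 = 87.78
A_total = 29.7 + 9.36 + 76.5 + 87.78 = 203.34 m^2


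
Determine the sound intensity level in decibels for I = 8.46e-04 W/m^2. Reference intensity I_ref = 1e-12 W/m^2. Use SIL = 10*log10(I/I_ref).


I / I_ref = 8.46e-04 / 1e-12 = 8.46e+08
SIL = 10 * log10(8.46e+08) = 89.274 dB


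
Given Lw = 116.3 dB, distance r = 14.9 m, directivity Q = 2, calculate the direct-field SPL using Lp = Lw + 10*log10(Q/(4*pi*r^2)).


4*pi*r^2 = 4*pi*14.9^2 = 2789.86 m^2
Q / (4*pi*r^2) = 2 / 2789.86 = 0.000716882
Lp = 116.3 + 10*log10(0.000716882) = 84.854 dB


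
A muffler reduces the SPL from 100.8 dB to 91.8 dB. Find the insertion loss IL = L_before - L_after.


Insertion loss = SPL without muffler - SPL with muffler
IL = 100.8 - 91.8 = 9 dB


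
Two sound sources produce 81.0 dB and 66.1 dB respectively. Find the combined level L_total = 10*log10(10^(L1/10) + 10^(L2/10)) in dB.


10^(81.0/10) = 1.25893e+08
10^(66.1/10) = 4.0738e+06
Sum = 1.25893e+08 + 4.0738e+06 = 1.29967e+08
L_total = 10*log10(1.29967e+08) = 81.138 dB


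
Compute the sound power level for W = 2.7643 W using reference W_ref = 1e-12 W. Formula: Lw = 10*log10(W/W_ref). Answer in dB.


W / W_ref = 2.7643 / 1e-12 = 2.7643e+12
Lw = 10 * log10(2.7643e+12) = 124.42 dB


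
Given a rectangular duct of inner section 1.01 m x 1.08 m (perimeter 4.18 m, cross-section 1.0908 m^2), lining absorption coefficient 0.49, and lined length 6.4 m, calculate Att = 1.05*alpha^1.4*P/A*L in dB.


alpha^1.4 = 0.49^1.4 = 0.368362
Attenuation rate = 1.05 * alpha^1.4 * P / A
= 1.05 * 0.368362 * 4.18 / 1.0908 = 1.48216 dB/m
Total Att = 1.48216 * 6.4 = 9.4858 dB


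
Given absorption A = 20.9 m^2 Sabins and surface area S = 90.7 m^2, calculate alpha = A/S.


Absorption coefficient = absorbed power / incident power
alpha = A / S = 20.9 / 90.7 = 0.23043


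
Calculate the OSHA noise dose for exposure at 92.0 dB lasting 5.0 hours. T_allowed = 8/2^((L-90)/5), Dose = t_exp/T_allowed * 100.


T_allowed = 8 / 2^((92.0 - 90)/5) = 6.06287 hr
Dose = 5.0 / 6.06287 * 100 = 82.469 %


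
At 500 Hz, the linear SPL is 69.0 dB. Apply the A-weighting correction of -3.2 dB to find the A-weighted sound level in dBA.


A-weighting table: 500 Hz -> -3.2 dB correction
SPL_A = SPL + correction = 69.0 + (-3.2) = 65.8 dBA


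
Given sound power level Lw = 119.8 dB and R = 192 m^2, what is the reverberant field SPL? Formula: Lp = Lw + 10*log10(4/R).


4/R = 4/192 = 0.0208333
Lp = 119.8 + 10*log10(0.0208333) = 102.99 dB


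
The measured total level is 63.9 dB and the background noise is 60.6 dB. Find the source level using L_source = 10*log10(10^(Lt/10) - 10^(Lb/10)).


10^(63.9/10) = 2.45471e+06
10^(60.6/10) = 1.14815e+06
Difference = 2.45471e+06 - 1.14815e+06 = 1.30656e+06
L_source = 10*log10(1.30656e+06) = 61.161 dB


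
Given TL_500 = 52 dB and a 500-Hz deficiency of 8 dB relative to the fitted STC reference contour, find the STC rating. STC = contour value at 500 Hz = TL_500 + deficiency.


By ASTM E413, STC = value of the fitted reference contour at 500 Hz.
Contour value at 500 Hz = TL_500 + deficiency = 52 + 8 = 60
STC = 60


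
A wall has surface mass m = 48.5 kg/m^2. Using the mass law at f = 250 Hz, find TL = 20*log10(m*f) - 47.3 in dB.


m * f = 48.5 * 250 = 12125
20*log10(12125) = 81.6736 dB
TL = 81.6736 - 47.3 = 34.374 dB


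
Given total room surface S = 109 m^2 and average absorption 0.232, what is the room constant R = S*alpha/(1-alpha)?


R = 109 * 0.232 / (1 - 0.232) = 32.927 m^2


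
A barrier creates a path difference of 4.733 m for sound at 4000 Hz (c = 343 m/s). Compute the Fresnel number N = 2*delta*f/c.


N = 2*delta*f/c = 2*delta/lambda, where lambda = c/f
lambda = 343 / 4000 = 0.08575 m
N = 2 * 4.733 / 0.08575 = 110.39


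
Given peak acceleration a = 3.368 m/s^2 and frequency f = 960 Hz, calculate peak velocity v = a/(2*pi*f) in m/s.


omega = 2*pi*f = 2*pi*960 = 6031.86 rad/s
v = a / omega = 3.368 / 6031.86 = 0.00055837 m/s


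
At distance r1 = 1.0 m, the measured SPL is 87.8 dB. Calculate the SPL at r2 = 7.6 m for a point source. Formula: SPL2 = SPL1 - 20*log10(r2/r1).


r2/r1 = 7.6/1.0 = 7.6
Correction = 20*log10(7.6) = 17.6163 dB
SPL2 = 87.8 - 17.6163 = 70.184 dB


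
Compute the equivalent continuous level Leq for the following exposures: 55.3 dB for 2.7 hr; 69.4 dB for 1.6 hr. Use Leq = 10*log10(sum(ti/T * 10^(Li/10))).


T_total = 2.7 + 1.6 = 4.3 hr
(2.7/4.3) * 10^(55.3/10) = 212763
(1.6/4.3) * 10^(69.4/10) = 3.24079e+06
Sum = 212763 + 3.24079e+06 = 3.45355e+06
Leq = 10*log10(3.45355e+06) = 65.383 dB


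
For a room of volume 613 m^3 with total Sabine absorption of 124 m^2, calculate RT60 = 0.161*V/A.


RT60 = 0.161 * 613 / 124 = 0.79591 s


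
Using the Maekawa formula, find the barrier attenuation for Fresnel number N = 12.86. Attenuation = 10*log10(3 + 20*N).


3 + 20*N = 3 + 20*12.86 = 260.2
Att = 10*log10(260.2) = 24.153 dB


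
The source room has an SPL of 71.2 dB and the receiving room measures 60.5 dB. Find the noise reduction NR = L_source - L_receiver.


NR = L_source - L_receiver (difference between source and receiving room levels)
NR = 71.2 - 60.5 = 10.7 dB


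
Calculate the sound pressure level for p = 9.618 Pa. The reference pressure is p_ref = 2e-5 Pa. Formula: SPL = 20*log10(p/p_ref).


p / p_ref = 9.618 / 2e-5 = 480900
SPL = 20 * log10(480900) = 113.64 dB


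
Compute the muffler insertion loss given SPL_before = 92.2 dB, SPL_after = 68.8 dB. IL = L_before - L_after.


Insertion loss = SPL without muffler - SPL with muffler
IL = 92.2 - 68.8 = 23.4 dB


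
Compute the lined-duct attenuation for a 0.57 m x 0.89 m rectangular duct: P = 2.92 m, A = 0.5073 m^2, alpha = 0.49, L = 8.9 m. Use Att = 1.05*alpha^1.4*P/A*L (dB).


alpha^1.4 = 0.49^1.4 = 0.368362
Attenuation rate = 1.05 * alpha^1.4 * P / A
= 1.05 * 0.368362 * 2.92 / 0.5073 = 2.22629 dB/m
Total Att = 2.22629 * 8.9 = 19.814 dB


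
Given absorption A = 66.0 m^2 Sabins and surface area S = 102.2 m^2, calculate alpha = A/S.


Absorption coefficient = absorbed power / incident power
alpha = A / S = 66.0 / 102.2 = 0.64579


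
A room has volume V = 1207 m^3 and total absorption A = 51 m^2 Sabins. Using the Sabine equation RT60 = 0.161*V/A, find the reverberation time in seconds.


RT60 = 0.161 * 1207 / 51 = 3.8103 s


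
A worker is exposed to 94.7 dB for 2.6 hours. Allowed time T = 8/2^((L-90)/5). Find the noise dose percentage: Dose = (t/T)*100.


T_allowed = 8 / 2^((94.7 - 90)/5) = 4.16986 hr
Dose = 2.6 / 4.16986 * 100 = 62.352 %


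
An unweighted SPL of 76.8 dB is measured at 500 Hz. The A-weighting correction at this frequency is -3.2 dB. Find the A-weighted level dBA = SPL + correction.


A-weighting table: 500 Hz -> -3.2 dB correction
SPL_A = SPL + correction = 76.8 + (-3.2) = 73.6 dBA


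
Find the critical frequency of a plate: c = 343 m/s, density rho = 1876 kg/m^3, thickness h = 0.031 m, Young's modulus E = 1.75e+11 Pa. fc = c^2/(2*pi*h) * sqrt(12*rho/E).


12*rho/E = 12*1876/1.75e+11 = 1.2864e-07
sqrt(12*rho/E) = sqrt(1.2864e-07) = 0.000358664
c^2/(2*pi*h) = 343^2/(2*pi*0.031) = 604014
fc = 604014 * 0.000358664 = 216.64 Hz


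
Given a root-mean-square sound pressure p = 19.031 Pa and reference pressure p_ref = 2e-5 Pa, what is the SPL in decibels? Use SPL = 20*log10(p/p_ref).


p / p_ref = 19.031 / 2e-5 = 951550
SPL = 20 * log10(951550) = 119.57 dB


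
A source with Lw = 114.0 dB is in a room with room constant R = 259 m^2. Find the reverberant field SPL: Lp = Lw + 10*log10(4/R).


4/R = 4/259 = 0.015444
Lp = 114.0 + 10*log10(0.015444) = 95.888 dB


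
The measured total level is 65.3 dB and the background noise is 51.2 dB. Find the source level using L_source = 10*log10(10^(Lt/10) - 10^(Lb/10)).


10^(65.3/10) = 3.38844e+06
10^(51.2/10) = 131826
Difference = 3.38844e+06 - 131826 = 3.25661e+06
L_source = 10*log10(3.25661e+06) = 65.128 dB


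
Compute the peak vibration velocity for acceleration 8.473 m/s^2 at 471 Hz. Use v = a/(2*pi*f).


omega = 2*pi*f = 2*pi*471 = 2959.38 rad/s
v = a / omega = 8.473 / 2959.38 = 0.0028631 m/s


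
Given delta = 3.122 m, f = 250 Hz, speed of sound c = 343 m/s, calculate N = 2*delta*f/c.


N = 2*delta*f/c = 2*delta/lambda, where lambda = c/f
lambda = 343 / 250 = 1.372 m
N = 2 * 3.122 / 1.372 = 4.551


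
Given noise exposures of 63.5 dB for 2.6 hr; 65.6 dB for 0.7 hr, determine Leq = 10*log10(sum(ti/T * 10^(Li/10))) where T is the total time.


T_total = 2.6 + 0.7 = 3.3 hr
(2.6/3.3) * 10^(63.5/10) = 1.76384e+06
(0.7/3.3) * 10^(65.6/10) = 770166
Sum = 1.76384e+06 + 770166 = 2.53401e+06
Leq = 10*log10(2.53401e+06) = 64.038 dB


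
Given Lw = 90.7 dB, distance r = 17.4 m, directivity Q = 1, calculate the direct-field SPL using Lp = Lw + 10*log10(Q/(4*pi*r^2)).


4*pi*r^2 = 4*pi*17.4^2 = 3804.59 m^2
Q / (4*pi*r^2) = 1 / 3804.59 = 0.00026284
Lp = 90.7 + 10*log10(0.00026284) = 54.897 dB


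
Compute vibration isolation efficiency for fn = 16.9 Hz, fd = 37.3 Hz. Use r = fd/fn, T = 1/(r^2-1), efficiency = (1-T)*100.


r = 37.3 / 16.9 = 2.2071
r^2 - 1 = 2.2071^2 - 1 = 3.87129
T = 1/3.87129 = 0.258312
Efficiency = (1 - 0.258312)*100 = 74.169 %


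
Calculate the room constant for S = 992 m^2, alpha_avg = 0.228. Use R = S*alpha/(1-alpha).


R = 992 * 0.228 / (1 - 0.228) = 292.97 m^2


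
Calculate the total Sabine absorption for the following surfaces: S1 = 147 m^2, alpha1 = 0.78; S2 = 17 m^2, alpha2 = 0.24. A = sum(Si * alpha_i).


147 * 0.78 = 114.66
17 * 0.24 = 4.08
A_total = 114.66 + 4.08 = 118.74 m^2


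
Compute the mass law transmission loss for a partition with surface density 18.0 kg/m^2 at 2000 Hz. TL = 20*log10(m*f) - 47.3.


m * f = 18.0 * 2000 = 36000
20*log10(36000) = 91.1261 dB
TL = 91.1261 - 47.3 = 43.826 dB


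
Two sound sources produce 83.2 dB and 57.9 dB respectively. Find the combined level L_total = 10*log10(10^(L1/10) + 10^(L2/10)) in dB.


10^(83.2/10) = 2.0893e+08
10^(57.9/10) = 616595
Sum = 2.0893e+08 + 616595 = 2.09547e+08
L_total = 10*log10(2.09547e+08) = 83.213 dB


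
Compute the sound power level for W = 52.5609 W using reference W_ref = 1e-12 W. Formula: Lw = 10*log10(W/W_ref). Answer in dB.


W / W_ref = 52.5609 / 1e-12 = 5.25609e+13
Lw = 10 * log10(5.25609e+13) = 137.21 dB


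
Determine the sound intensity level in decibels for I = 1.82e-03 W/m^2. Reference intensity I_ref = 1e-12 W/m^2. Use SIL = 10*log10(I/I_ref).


I / I_ref = 1.82e-03 / 1e-12 = 1.82e+09
SIL = 10 * log10(1.82e+09) = 92.601 dB


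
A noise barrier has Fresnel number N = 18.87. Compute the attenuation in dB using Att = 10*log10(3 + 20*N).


3 + 20*N = 3 + 20*18.87 = 380.4
Att = 10*log10(380.4) = 25.802 dB


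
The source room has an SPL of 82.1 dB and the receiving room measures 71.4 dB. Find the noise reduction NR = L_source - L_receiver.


NR = L_source - L_receiver (difference between source and receiving room levels)
NR = 82.1 - 71.4 = 10.7 dB


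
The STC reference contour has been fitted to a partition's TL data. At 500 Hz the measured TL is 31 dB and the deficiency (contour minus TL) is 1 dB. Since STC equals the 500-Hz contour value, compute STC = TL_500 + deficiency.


By ASTM E413, STC = value of the fitted reference contour at 500 Hz.
Contour value at 500 Hz = TL_500 + deficiency = 31 + 1 = 32
STC = 32


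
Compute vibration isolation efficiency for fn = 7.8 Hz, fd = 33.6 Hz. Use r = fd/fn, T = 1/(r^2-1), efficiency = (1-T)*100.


r = 33.6 / 7.8 = 4.30769
r^2 - 1 = 4.30769^2 - 1 = 17.5562
T = 1/17.5562 = 0.0569599
Efficiency = (1 - 0.0569599)*100 = 94.304 %


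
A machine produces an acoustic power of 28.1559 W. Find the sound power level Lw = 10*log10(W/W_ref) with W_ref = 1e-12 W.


W / W_ref = 28.1559 / 1e-12 = 2.81559e+13
Lw = 10 * log10(2.81559e+13) = 134.5 dB


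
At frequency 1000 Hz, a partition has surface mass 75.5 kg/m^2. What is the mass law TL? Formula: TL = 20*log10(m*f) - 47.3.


m * f = 75.5 * 1000 = 75500
20*log10(75500) = 97.5589 dB
TL = 97.5589 - 47.3 = 50.259 dB


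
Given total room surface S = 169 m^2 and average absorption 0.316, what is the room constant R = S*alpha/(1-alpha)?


R = 169 * 0.316 / (1 - 0.316) = 78.076 m^2


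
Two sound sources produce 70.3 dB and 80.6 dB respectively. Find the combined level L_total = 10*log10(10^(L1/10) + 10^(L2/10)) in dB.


10^(70.3/10) = 1.07152e+07
10^(80.6/10) = 1.14815e+08
Sum = 1.07152e+07 + 1.14815e+08 = 1.2553e+08
L_total = 10*log10(1.2553e+08) = 80.987 dB


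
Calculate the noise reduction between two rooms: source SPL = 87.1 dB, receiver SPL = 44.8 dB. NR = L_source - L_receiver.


NR = L_source - L_receiver (difference between source and receiving room levels)
NR = 87.1 - 44.8 = 42.3 dB


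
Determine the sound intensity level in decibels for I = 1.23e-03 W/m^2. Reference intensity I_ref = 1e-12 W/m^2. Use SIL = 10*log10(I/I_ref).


I / I_ref = 1.23e-03 / 1e-12 = 1.23e+09
SIL = 10 * log10(1.23e+09) = 90.899 dB


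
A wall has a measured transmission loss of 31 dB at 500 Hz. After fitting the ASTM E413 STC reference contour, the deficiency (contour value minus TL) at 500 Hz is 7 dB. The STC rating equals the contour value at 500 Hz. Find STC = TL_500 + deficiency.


By ASTM E413, STC = value of the fitted reference contour at 500 Hz.
Contour value at 500 Hz = TL_500 + deficiency = 31 + 7 = 38
STC = 38


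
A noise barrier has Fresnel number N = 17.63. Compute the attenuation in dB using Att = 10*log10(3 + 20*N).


3 + 20*N = 3 + 20*17.63 = 355.6
Att = 10*log10(355.6) = 25.51 dB


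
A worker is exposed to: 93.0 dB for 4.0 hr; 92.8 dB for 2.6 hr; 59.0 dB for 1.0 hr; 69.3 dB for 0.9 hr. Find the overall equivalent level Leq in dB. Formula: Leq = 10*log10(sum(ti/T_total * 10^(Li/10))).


T_total = 4.0 + 2.6 + 1.0 + 0.9 = 8.5 hr
(4.0/8.5) * 10^(93.0/10) = 9.38947e+08
(2.6/8.5) * 10^(92.8/10) = 5.82847e+08
(1.0/8.5) * 10^(59.0/10) = 93450.4
(0.9/8.5) * 10^(69.3/10) = 901205
Sum = 9.38947e+08 + 5.82847e+08 + 93450.4 + 901205 = 1.52279e+09
Leq = 10*log10(1.52279e+09) = 91.826 dB


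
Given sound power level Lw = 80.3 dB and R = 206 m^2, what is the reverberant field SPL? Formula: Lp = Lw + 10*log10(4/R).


4/R = 4/206 = 0.0194175
Lp = 80.3 + 10*log10(0.0194175) = 63.182 dB


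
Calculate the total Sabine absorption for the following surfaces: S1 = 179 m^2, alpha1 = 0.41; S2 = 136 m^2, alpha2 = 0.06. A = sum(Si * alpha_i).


179 * 0.41 = 73.39
136 * 0.06 = 8.16
A_total = 73.39 + 8.16 = 81.55 m^2


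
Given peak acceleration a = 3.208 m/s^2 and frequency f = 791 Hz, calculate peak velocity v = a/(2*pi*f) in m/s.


omega = 2*pi*f = 2*pi*791 = 4970 rad/s
v = a / omega = 3.208 / 4970 = 0.00064547 m/s
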